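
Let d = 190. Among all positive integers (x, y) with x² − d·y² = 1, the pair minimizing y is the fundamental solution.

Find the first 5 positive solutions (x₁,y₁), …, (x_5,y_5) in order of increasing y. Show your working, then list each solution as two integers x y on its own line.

52021 3774
5412368881 392654508
563113683064981 40852560317562
58587473808034384321 4250382080167131096
6095557949372399730460501 442218252343896093172470

√190 → a₀=13, period (1,3,1,1,1,…,3,1,26); ℓ=14 even so k=13
i=0: a=13 ⇒ p=13, q=1
i=1: a=1 ⇒ p=14, q=1
…
i=4: a=1 ⇒ p=124, q=9
i=5: a=1 ⇒ p=193, q=14
i=6: a=2 ⇒ p=510, q=37
i=7: a=2 ⇒ p=1213, q=88
i=8: a=2 ⇒ p=2936, q=213
i=9: a=1 ⇒ p=4149, q=301
…
i=11: a=1 ⇒ p=11234, q=815
i=12: a=3 ⇒ p=40787, q=2959
i=13: a=1 ⇒ p=52021, q=3774
fundamental: x₁=52021, y₁=3774  (since 2706184441 − 190·14243076 = 1)
(x_2, y_2) = (52021·52021 + 190·3774·3774, 52021·3774 + 3774·52021) = (5412368881, 392654508)
(x_3, y_3) = (52021·5412368881 + 190·3774·392654508, 52021·392654508 + 3774·5412368881) = (563113683064981, 40852560317562)
(x_4, y_4) = (52021·563113683064981 + 190·3774·40852560317562, 52021·40852560317562 + 3774·563113683064981) = (58587473808034384321, 4250382080167131096)
(x_5, y_5) = (52021·58587473808034384321 + 190·3774·4250382080167131096, 52021·4250382080167131096 + 3774·58587473808034384321) = (6095557949372399730460501, 442218252343896093172470)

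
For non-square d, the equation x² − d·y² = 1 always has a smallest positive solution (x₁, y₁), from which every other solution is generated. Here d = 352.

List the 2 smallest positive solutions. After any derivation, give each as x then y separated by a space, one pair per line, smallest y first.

√352 = [18; 1,3,5,9,5,3,1,36, …], period ℓ=8 (even) → k=7
k=0  a_k=18  p_k/q_k = 18/1
…
k=3  a_k=5  p_k/q_k = 394/21
…
k=6  a_k=3  p_k/q_k = 59118/3151
k=7  a_k=1  p_k/q_k = 77617/4137
(x₁, y₁) = (77617, 4137);  77617² − 352·4137² = 1 ✓
(77617+4137√352)^2 = 12048797377 + 642203058√352

77617 4137
12048797377 642203058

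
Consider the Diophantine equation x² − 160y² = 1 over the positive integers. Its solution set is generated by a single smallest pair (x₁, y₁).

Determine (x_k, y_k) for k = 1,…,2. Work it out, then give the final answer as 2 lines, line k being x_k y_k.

721 57
1039681 82194

[12; 1,1,1,5,1,1,1,24] for √160; ℓ=8 ⇒ convergent index 7
step 0: (12, 1)  from 12·(1,0) + (0,1)
step 1: (13, 1)  from 1·(12,1) + (1,0)
…
step 5: (253, 20)  from 1·(215,17) + (38,3)
step 6: (468, 37)  from 1·(253,20) + (215,17)
step 7: (721, 57)  from 1·(468,37) + (253,20)
→ (721, 57).  Check: 721²=519841, 160·57²=519840, difference 1.
(721+57√160)^2 = 1039681 + 82194√160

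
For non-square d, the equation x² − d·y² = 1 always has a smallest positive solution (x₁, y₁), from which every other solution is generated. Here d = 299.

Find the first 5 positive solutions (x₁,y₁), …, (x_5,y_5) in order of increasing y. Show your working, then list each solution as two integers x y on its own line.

415 24
344449 19920
285892255 16533576
237290227201 13722848160
196950602684575 11389947439224

√299 → a₀=17, period (3,2,3,34); ℓ=4 even so k=3
a_0=17:  p_0=17·1+0=17,  q_0=17·0+1=1
…
a_2=2:  p_2=2·52+17=121,  q_2=2·3+1=7
a_3=3:  p_3=3·121+52=415,  q_3=3·7+3=24
→ (415, 24).  Check: 415²=172225, 299·24²=172224, difference 1.
k=2:  x_2 = 415·415+299·24·24 = 344449,  y_2 = 415·24+24·415 = 19920
k=3:  x_3 = 415·344449+299·24·19920 = 285892255,  y_3 = 415·19920+24·344449 = 16533576
k=4:  x_4 = 415·285892255+299·24·16533576 = 237290227201,  y_4 = 415·16533576+24·285892255 = 13722848160
k=5:  x_5 = 415·237290227201+299·24·13722848160 = 196950602684575,  y_5 = 415·13722848160+24·237290227201 = 11389947439224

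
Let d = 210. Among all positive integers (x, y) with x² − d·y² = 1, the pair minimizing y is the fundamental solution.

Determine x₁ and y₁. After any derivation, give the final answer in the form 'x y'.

√210 → a₀=14, period (2,28); ℓ=2 even so k=1
step 0: (14, 1)  from 14·(1,0) + (0,1)
step 1: (29, 2)  from 2·(14,1) + (1,0)
(x₁, y₁) = (29, 2);  29² − 210·2² = 1 ✓

29 2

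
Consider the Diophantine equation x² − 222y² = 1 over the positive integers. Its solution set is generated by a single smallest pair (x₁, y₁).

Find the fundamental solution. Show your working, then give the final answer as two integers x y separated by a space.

149 10

d=222: √d = [14; 1,8,1,28] (ℓ=4, even), read p_3/q_3
a_0=14:  p_0=14·1+0=14,  q_0=14·0+1=1
a_1=1:  p_1=1·14+1=15,  q_1=1·1+0=1
a_2=8:  p_2=8·15+14=134,  q_2=8·1+1=9
a_3=1:  p_3=1·134+15=149,  q_3=1·9+1=10
→ (149, 10).  Check: 149²=22201, 222·10²=22200, difference 1.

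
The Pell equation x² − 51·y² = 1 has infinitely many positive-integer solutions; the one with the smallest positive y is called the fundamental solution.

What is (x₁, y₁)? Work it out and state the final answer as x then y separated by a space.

50 7

√51 = [7; 7,14, …], period ℓ=2 (even) → k=1
a_0=7:  p_0=7·1+0=7,  q_0=7·0+1=1
a_1=7:  p_1=7·7+1=50,  q_1=7·1+0=7
(x₁, y₁) = (50, 7);  50² − 51·7² = 1 ✓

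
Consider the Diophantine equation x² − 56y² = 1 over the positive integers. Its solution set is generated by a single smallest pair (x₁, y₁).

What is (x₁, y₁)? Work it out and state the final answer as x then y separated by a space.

15 2

√56 = [7; 2,14, …], period ℓ=2 (even) → k=1
a_0=7:  p_0=7·1+0=7,  q_0=7·0+1=1
a_1=2:  p_1=2·7+1=15,  q_1=2·1+0=2
→ (15, 2).  Check: 15²=225, 56·2²=224, difference 1.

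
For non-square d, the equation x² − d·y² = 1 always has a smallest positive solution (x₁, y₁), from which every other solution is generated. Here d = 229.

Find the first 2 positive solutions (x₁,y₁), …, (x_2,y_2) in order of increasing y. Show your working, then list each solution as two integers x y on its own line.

√229 = [15; 7,1,1,7,30, …], period ℓ=5 (odd) → k=9
i=0: a=15 ⇒ p=15, q=1
…
i=4: a=7 ⇒ p=1710, q=113
…
i=6: a=7 ⇒ p=362399, q=23948
…
i=8: a=1 ⇒ p=776325, q=51301
i=9: a=7 ⇒ p=5848201, q=386460
(x₁, y₁) = (5848201, 386460);  5848201² − 229·386460² = 1 ✓
(5848201+386460√229)^2 = 68402909872801 + 4520191516920√229

5848201 386460
68402909872801 4520191516920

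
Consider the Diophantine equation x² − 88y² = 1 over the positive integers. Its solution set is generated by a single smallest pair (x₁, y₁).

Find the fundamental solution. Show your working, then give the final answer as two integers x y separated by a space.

√88 → a₀=9, period (2,1,1,1,2,18); ℓ=6 even so k=5
k=0  a_k=9  p_k/q_k = 9/1
…
k=4  a_k=1  p_k/q_k = 75/8
k=5  a_k=2  p_k/q_k = 197/21
→ (197, 21).  Check: 197²=38809, 88·21²=38808, difference 1.

197 21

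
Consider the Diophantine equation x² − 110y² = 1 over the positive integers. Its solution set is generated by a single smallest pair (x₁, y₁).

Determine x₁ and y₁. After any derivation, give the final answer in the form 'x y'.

d=110: √d = [10; 2,20] (ℓ=2, even), read p_1/q_1
step 0: (10, 1)  from 10·(1,0) + (0,1)
step 1: (21, 2)  from 2·(10,1) + (1,0)
fundamental: x₁=21, y₁=2  (since 441 − 110·4 = 1)

21 2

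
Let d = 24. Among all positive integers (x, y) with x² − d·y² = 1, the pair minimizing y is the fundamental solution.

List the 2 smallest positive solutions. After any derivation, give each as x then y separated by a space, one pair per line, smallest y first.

[4; 1,8] for √24; ℓ=2 ⇒ convergent index 1
step 0: (4, 1)  from 4·(1,0) + (0,1)
step 1: (5, 1)  from 1·(4,1) + (1,0)
fundamental: x₁=5, y₁=1  (since 25 − 24·1 = 1)
n=2: (5,1)∘(5,1) = (5·5+24·1·1, 5·1+1·5) = (49,10)

5 1
49 10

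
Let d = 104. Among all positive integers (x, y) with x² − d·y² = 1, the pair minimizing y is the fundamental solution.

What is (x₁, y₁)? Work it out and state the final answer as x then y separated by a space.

51 5

√104 → a₀=10, period (5,20); ℓ=2 even so k=1
k=0  a_k=10  p_k/q_k = 10/1
k=1  a_k=5  p_k/q_k = 51/5
(x₁, y₁) = (51, 5);  51² − 104·5² = 1 ✓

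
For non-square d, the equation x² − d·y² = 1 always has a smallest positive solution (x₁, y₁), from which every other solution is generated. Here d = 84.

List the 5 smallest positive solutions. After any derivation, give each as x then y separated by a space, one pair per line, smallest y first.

√84 → a₀=9, period (6,18); ℓ=2 even so k=1
step 0: (9, 1)  from 9·(1,0) + (0,1)
step 1: (55, 6)  from 6·(9,1) + (1,0)
(x₁, y₁) = (55, 6);  55² − 84·6² = 1 ✓
(x_2, y_2) = (55·55 + 84·6·6, 55·6 + 6·55) = (6049, 660)
(x_3, y_3) = (55·6049 + 84·6·660, 55·660 + 6·6049) = (665335, 72594)
(x_4, y_4) = (55·665335 + 84·6·72594, 55·72594 + 6·665335) = (73180801, 7984680)
(x_5, y_5) = (55·73180801 + 84·6·7984680, 55·7984680 + 6·73180801) = (8049222775, 878242206)

55 6
6049 660
665335 72594
73180801 7984680
8049222775 878242206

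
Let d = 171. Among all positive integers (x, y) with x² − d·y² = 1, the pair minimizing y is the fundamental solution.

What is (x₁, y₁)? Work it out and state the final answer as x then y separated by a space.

[13; 13,26] for √171; ℓ=2 ⇒ convergent index 1
k=0  a_k=13  p_k/q_k = 13/1
k=1  a_k=13  p_k/q_k = 170/13
fundamental: x₁=170, y₁=13  (since 28900 − 171·169 = 1)

170 13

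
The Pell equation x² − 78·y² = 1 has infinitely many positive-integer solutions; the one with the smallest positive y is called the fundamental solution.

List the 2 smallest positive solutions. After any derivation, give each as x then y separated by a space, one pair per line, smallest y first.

[8; 1,4,1,16] for √78; ℓ=4 ⇒ convergent index 3
a_0=8:  p_0=8·1+0=8,  q_0=8·0+1=1
a_1=1:  p_1=1·8+1=9,  q_1=1·1+0=1
a_2=4:  p_2=4·9+8=44,  q_2=4·1+1=5
a_3=1:  p_3=1·44+9=53,  q_3=1·5+1=6
(x₁, y₁) = (53, 6);  53² − 78·6² = 1 ✓
k=2:  x_2 = 53·53+78·6·6 = 5617,  y_2 = 53·6+6·53 = 636

53 6
5617 636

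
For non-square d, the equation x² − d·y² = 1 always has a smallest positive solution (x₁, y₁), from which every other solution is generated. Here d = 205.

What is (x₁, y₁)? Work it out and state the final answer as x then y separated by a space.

[14; 3,6,1,4,1,6,3,28] for √205; ℓ=8 ⇒ convergent index 7
step 0: (14, 1)  from 14·(1,0) + (0,1)
…
step 6: (12614, 881)  from 6·(1847,129) + (1532,107)
step 7: (39689, 2772)  from 3·(12614,881) + (1847,129)
→ (39689, 2772).  Check: 39689²=1575216721, 205·2772²=1575216720, difference 1.

39689 2772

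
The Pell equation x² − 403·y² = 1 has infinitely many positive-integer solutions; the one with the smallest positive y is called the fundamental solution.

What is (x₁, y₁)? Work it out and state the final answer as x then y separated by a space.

[20; 13,2,1,3,1,3,1,2,13,40] for √403; ℓ=10 ⇒ convergent index 9
k=0  a_k=20  p_k/q_k = 20/1
…
k=2  a_k=2  p_k/q_k = 542/27
…
k=4  a_k=3  p_k/q_k = 2951/147
k=5  a_k=1  p_k/q_k = 3754/187
…
k=8  a_k=2  p_k/q_k = 50147/2498
k=9  a_k=13  p_k/q_k = 669878/33369
→ (669878, 33369).  Check: 669878²=448736534884, 403·33369²=448736534883, difference 1.

669878 33369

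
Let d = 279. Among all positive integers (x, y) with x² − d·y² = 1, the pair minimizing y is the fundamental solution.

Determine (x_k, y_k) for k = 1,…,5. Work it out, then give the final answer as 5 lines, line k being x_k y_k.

1520 91
4620799 276640
14047227440 840985509
42703566796801 2556595670720
129818829015047600 7772049998003291

[16; 1,2,2,1,2,2,1,32] for √279; ℓ=8 ⇒ convergent index 7
step 0: (16, 1)  from 16·(1,0) + (0,1)
step 1: (17, 1)  from 1·(16,1) + (1,0)
step 2: (50, 3)  from 2·(17,1) + (16,1)
step 3: (117, 7)  from 2·(50,3) + (17,1)
step 4: (167, 10)  from 1·(117,7) + (50,3)
step 5: (451, 27)  from 2·(167,10) + (117,7)
step 6: (1069, 64)  from 2·(451,27) + (167,10)
step 7: (1520, 91)  from 1·(1069,64) + (451,27)
fundamental: x₁=1520, y₁=91  (since 2310400 − 279·8281 = 1)
k=2:  x_2 = 1520·1520+279·91·91 = 4620799,  y_2 = 1520·91+91·1520 = 276640
k=3:  x_3 = 1520·4620799+279·91·276640 = 14047227440,  y_3 = 1520·276640+91·4620799 = 840985509
k=4:  x_4 = 1520·14047227440+279·91·840985509 = 42703566796801,  y_4 = 1520·840985509+91·14047227440 = 2556595670720
k=5:  x_5 = 1520·42703566796801+279·91·2556595670720 = 129818829015047600,  y_5 = 1520·2556595670720+91·42703566796801 = 7772049998003291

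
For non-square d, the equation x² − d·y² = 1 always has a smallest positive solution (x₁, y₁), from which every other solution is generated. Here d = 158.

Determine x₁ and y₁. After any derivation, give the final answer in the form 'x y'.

√158 → a₀=12, period (1,1,3,12,3,1,1,24); ℓ=8 even so k=7
k=0  a_k=12  p_k/q_k = 12/1
…
k=5  a_k=3  p_k/q_k = 3331/265
k=6  a_k=1  p_k/q_k = 4412/351
k=7  a_k=1  p_k/q_k = 7743/616
→ (7743, 616).  Check: 7743²=59954049, 158·616²=59954048, difference 1.

7743 616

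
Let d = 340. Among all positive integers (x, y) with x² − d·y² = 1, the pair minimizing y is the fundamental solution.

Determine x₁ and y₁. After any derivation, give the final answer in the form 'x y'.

285769 15498

[18; 2,3,1,1,1,…,3,2,36] for √340; ℓ=14 ⇒ convergent index 13
k=0  a_k=18  p_k/q_k = 18/1
…
k=2  a_k=3  p_k/q_k = 129/7
…
k=6  a_k=1  p_k/q_k = 756/41
…
k=10  a_k=1  p_k/q_k = 21039/1141
…
k=12  a_k=3  p_k/q_k = 125478/6805
k=13  a_k=2  p_k/q_k = 285769/15498
→ (285769, 15498).  Check: 285769²=81663921361, 340·15498²=81663921360, difference 1.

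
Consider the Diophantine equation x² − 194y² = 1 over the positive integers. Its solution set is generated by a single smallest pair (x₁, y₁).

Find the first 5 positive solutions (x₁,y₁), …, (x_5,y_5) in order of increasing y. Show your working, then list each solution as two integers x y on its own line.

195 14
76049 5460
29658915 2129386
11566900801 830455080
4511061653475 323875351814

[13; 1,12,1,26] for √194; ℓ=4 ⇒ convergent index 3
k=0  a_k=13  p_k/q_k = 13/1
…
k=2  a_k=12  p_k/q_k = 181/13
k=3  a_k=1  p_k/q_k = 195/14
fundamental: x₁=195, y₁=14  (since 38025 − 194·196 = 1)
(195+14√194)^2 = 76049 + 5460√194
(195+14√194)^3 = 29658915 + 2129386√194
(195+14√194)^4 = 11566900801 + 830455080√194
(195+14√194)^5 = 4511061653475 + 323875351814√194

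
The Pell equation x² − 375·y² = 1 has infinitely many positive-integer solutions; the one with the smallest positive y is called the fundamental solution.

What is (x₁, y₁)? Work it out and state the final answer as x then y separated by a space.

15124 781

d=375: √d = [19; 2,1,2,1,5,1,2,1,2,38] (ℓ=10, even), read p_9/q_9
step 0: (19, 1)  from 19·(1,0) + (0,1)
step 1: (39, 2)  from 2·(19,1) + (1,0)
step 2: (58, 3)  from 1·(39,2) + (19,1)
step 3: (155, 8)  from 2·(58,3) + (39,2)
step 4: (213, 11)  from 1·(155,8) + (58,3)
…
step 8: (5519, 285)  from 1·(4086,211) + (1433,74)
step 9: (15124, 781)  from 2·(5519,285) + (4086,211)
(x₁, y₁) = (15124, 781);  15124² − 375·781² = 1 ✓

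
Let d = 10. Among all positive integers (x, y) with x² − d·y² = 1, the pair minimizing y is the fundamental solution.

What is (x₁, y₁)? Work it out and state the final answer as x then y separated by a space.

[3; 6] for √10; ℓ=1 ⇒ convergent index 1
step 0: (3, 1)  from 3·(1,0) + (0,1)
step 1: (19, 6)  from 6·(3,1) + (1,0)
fundamental: x₁=19, y₁=6  (since 361 − 10·36 = 1)

19 6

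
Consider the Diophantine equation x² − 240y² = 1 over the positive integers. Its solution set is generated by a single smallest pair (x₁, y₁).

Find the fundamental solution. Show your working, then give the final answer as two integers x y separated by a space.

√240 → a₀=15, period (2,30); ℓ=2 even so k=1
k=0  a_k=15  p_k/q_k = 15/1
k=1  a_k=2  p_k/q_k = 31/2
→ (31, 2).  Check: 31²=961, 240·2²=960, difference 1.

31 2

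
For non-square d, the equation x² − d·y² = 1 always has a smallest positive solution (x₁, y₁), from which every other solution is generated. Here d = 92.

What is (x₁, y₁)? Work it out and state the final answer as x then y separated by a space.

1151 120

√92 = [9; 1,1,2,4,2,1,1,18, …], period ℓ=8 (even) → k=7
a_0=9:  p_0=9·1+0=9,  q_0=9·0+1=1
a_1=1:  p_1=1·9+1=10,  q_1=1·1+0=1
a_2=1:  p_2=1·10+9=19,  q_2=1·1+1=2
a_3=2:  p_3=2·19+10=48,  q_3=2·2+1=5
a_4=4:  p_4=4·48+19=211,  q_4=4·5+2=22
a_5=2:  p_5=2·211+48=470,  q_5=2·22+5=49
a_6=1:  p_6=1·470+211=681,  q_6=1·49+22=71
a_7=1:  p_7=1·681+470=1151,  q_7=1·71+49=120
→ (1151, 120).  Check: 1151²=1324801, 92·120²=1324800, difference 1.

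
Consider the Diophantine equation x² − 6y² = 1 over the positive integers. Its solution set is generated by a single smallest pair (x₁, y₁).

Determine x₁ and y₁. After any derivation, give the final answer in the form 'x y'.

d=6: √d = [2; 2,4] (ℓ=2, even), read p_1/q_1
k=0  a_k=2  p_k/q_k = 2/1
k=1  a_k=2  p_k/q_k = 5/2
fundamental: x₁=5, y₁=2  (since 25 − 6·4 = 1)

5 2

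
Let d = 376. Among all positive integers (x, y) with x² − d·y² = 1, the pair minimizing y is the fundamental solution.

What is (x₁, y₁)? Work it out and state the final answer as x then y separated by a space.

2143295 110532

√376 → a₀=19, period (2,1,1,3,1,…,1,2,38); ℓ=16 even so k=15
k=0  a_k=19  p_k/q_k = 19/1
k=1  a_k=2  p_k/q_k = 39/2
…
k=3  a_k=1  p_k/q_k = 97/5
…
k=7  a_k=2  p_k/q_k = 2928/151
k=8  a_k=4  p_k/q_k = 12953/668
k=9  a_k=2  p_k/q_k = 28834/1487
k=10  a_k=2  p_k/q_k = 70621/3642
k=11  a_k=1  p_k/q_k = 99455/5129
k=12  a_k=3  p_k/q_k = 368986/19029
k=13  a_k=1  p_k/q_k = 468441/24158
k=14  a_k=1  p_k/q_k = 837427/43187
k=15  a_k=2  p_k/q_k = 2143295/110532
fundamental: x₁=2143295, y₁=110532  (since 4593713457025 − 376·12217323024 = 1)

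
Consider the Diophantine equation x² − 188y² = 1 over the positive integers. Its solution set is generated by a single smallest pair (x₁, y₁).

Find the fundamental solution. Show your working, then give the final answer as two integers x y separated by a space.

4607 336

√188 = [13; 1,2,2,6,2,2,1,26, …], period ℓ=8 (even) → k=7
step 0: (13, 1)  from 13·(1,0) + (0,1)
step 1: (14, 1)  from 1·(13,1) + (1,0)
step 2: (41, 3)  from 2·(14,1) + (13,1)
step 3: (96, 7)  from 2·(41,3) + (14,1)
step 4: (617, 45)  from 6·(96,7) + (41,3)
step 5: (1330, 97)  from 2·(617,45) + (96,7)
step 6: (3277, 239)  from 2·(1330,97) + (617,45)
step 7: (4607, 336)  from 1·(3277,239) + (1330,97)
fundamental: x₁=4607, y₁=336  (since 21224449 − 188·112896 = 1)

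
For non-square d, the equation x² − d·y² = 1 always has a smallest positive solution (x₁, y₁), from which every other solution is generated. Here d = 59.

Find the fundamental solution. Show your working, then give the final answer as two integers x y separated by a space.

[7; 1,2,7,2,1,14] for √59; ℓ=6 ⇒ convergent index 5
a_0=7:  p_0=7·1+0=7,  q_0=7·0+1=1
a_1=1:  p_1=1·7+1=8,  q_1=1·1+0=1
a_2=2:  p_2=2·8+7=23,  q_2=2·1+1=3
a_3=7:  p_3=7·23+8=169,  q_3=7·3+1=22
a_4=2:  p_4=2·169+23=361,  q_4=2·22+3=47
a_5=1:  p_5=1·361+169=530,  q_5=1·47+22=69
fundamental: x₁=530, y₁=69  (since 280900 − 59·4761 = 1)

530 69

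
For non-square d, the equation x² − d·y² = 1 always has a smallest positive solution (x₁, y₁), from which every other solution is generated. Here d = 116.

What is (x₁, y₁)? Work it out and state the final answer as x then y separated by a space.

9801 910

√116 = [10; 1,3,2,1,4,1,2,3,1,20, …], period ℓ=10 (even) → k=9
a_0=10:  p_0=10·1+0=10,  q_0=10·0+1=1
…
a_3=2:  p_3=2·43+11=97,  q_3=2·4+1=9
…
a_6=1:  p_6=1·657+140=797,  q_6=1·61+13=74
…
a_8=3:  p_8=3·2251+797=7550,  q_8=3·209+74=701
a_9=1:  p_9=1·7550+2251=9801,  q_9=1·701+209=910
fundamental: x₁=9801, y₁=910  (since 96059601 − 116·828100 = 1)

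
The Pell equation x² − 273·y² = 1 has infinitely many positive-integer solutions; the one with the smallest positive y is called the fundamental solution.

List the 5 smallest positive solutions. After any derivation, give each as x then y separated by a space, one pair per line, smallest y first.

727 44
1057057 63976
1536960151 93021060
2234739002497 135252557264
3249308972670487 196657125240796

d=273: √d = [16; 1,1,10,1,1,32] (ℓ=6, even), read p_5/q_5
i=0: a=16 ⇒ p=16, q=1
…
i=4: a=1 ⇒ p=380, q=23
i=5: a=1 ⇒ p=727, q=44
→ (727, 44).  Check: 727²=528529, 273·44²=528528, difference 1.
(x_2, y_2) = (727·727 + 273·44·44, 727·44 + 44·727) = (1057057, 63976)
(x_3, y_3) = (727·1057057 + 273·44·63976, 727·63976 + 44·1057057) = (1536960151, 93021060)
(x_4, y_4) = (727·1536960151 + 273·44·93021060, 727·93021060 + 44·1536960151) = (2234739002497, 135252557264)
(x_5, y_5) = (727·2234739002497 + 273·44·135252557264, 727·135252557264 + 44·2234739002497) = (3249308972670487, 196657125240796)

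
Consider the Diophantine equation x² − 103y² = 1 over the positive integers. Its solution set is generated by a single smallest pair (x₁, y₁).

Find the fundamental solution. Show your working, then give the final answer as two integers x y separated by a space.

227528 22419

[10; 6,1,2,1,1,9,1,1,2,1,6,20] for √103; ℓ=12 ⇒ convergent index 11
step 0: (10, 1)  from 10·(1,0) + (0,1)
step 1: (61, 6)  from 6·(10,1) + (1,0)
step 2: (71, 7)  from 1·(61,6) + (10,1)
step 3: (203, 20)  from 2·(71,7) + (61,6)
step 4: (274, 27)  from 1·(203,20) + (71,7)
…
step 6: (4567, 450)  from 9·(477,47) + (274,27)
step 7: (5044, 497)  from 1·(4567,450) + (477,47)
…
step 9: (24266, 2391)  from 2·(9611,947) + (5044,497)
step 10: (33877, 3338)  from 1·(24266,2391) + (9611,947)
step 11: (227528, 22419)  from 6·(33877,3338) + (24266,2391)
fundamental: x₁=227528, y₁=22419  (since 51768990784 − 103·502611561 = 1)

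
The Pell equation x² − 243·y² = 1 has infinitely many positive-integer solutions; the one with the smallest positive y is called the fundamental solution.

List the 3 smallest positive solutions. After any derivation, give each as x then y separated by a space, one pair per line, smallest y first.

70226 4505
9863382151 632736260
1385331749802026 88869073185015

d=243: √d = [15; 1,1,2,3,15,3,2,1,1,30] (ℓ=10, even), read p_9/q_9
step 0: (15, 1)  from 15·(1,0) + (0,1)
step 1: (16, 1)  from 1·(15,1) + (1,0)
…
step 6: (12424, 797)  from 3·(4053,260) + (265,17)
step 7: (28901, 1854)  from 2·(12424,797) + (4053,260)
step 8: (41325, 2651)  from 1·(28901,1854) + (12424,797)
step 9: (70226, 4505)  from 1·(41325,2651) + (28901,1854)
(x₁, y₁) = (70226, 4505);  70226² − 243·4505² = 1 ✓
(x_2, y_2) = (70226·70226 + 243·4505·4505, 70226·4505 + 4505·70226) = (9863382151, 632736260)
(x_3, y_3) = (70226·9863382151 + 243·4505·632736260, 70226·632736260 + 4505·9863382151) = (1385331749802026, 88869073185015)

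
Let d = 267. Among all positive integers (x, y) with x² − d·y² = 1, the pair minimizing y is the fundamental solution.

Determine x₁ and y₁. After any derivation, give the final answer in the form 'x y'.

[16; 2,1,15,1,2,32] for √267; ℓ=6 ⇒ convergent index 5
a_0=16:  p_0=16·1+0=16,  q_0=16·0+1=1
a_1=2:  p_1=2·16+1=33,  q_1=2·1+0=2
…
a_3=15:  p_3=15·49+33=768,  q_3=15·3+2=47
a_4=1:  p_4=1·768+49=817,  q_4=1·47+3=50
a_5=2:  p_5=2·817+768=2402,  q_5=2·50+47=147
(x₁, y₁) = (2402, 147);  2402² − 267·147² = 1 ✓

2402 147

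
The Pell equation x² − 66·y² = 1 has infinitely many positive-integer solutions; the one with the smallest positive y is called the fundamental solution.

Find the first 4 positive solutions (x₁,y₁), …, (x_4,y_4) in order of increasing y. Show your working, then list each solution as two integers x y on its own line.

65 8
8449 1040
1098305 135192
142771201 17573920

[8; 8,16] for √66; ℓ=2 ⇒ convergent index 1
k=0  a_k=8  p_k/q_k = 8/1
k=1  a_k=8  p_k/q_k = 65/8
fundamental: x₁=65, y₁=8  (since 4225 − 66·64 = 1)
(x_2, y_2) = (65·65 + 66·8·8, 65·8 + 8·65) = (8449, 1040)
(x_3, y_3) = (65·8449 + 66·8·1040, 65·1040 + 8·8449) = (1098305, 135192)
(x_4, y_4) = (65·1098305 + 66·8·135192, 65·135192 + 8·1098305) = (142771201, 17573920)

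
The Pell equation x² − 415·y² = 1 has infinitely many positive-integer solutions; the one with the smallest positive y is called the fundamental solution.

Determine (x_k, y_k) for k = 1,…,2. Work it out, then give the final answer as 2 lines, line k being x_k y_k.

√415 → a₀=20, period (2,1,2,4,6,…,1,2,40); ℓ=16 even so k=15
k=0  a_k=20  p_k/q_k = 20/1
…
k=2  a_k=1  p_k/q_k = 61/3
…
k=4  a_k=4  p_k/q_k = 713/35
k=5  a_k=6  p_k/q_k = 4441/218
k=6  a_k=1  p_k/q_k = 5154/253
k=7  a_k=1  p_k/q_k = 9595/471
…
k=10  a_k=1  p_k/q_k = 77473/3803
…
k=14  a_k=1  p_k/q_k = 6841255/335824
k=15  a_k=2  p_k/q_k = 18412804/903849
→ (18412804, 903849).  Check: 18412804²=339031351142416, 415·903849²=339031351142415, difference 1.
(x_2, y_2) = (18412804·18412804 + 415·903849·903849, 18412804·903849 + 903849·18412804) = (678062702284831, 33284788965192)

18412804 903849
678062702284831 33284788965192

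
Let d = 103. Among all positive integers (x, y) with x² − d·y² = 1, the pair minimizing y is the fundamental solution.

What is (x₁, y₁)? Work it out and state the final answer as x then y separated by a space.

227528 22419

d=103: √d = [10; 6,1,2,1,1,9,1,1,2,1,6,20] (ℓ=12, even), read p_11/q_11
i=0: a=10 ⇒ p=10, q=1
i=1: a=6 ⇒ p=61, q=6
…
i=4: a=1 ⇒ p=274, q=27
…
i=6: a=9 ⇒ p=4567, q=450
i=7: a=1 ⇒ p=5044, q=497
i=8: a=1 ⇒ p=9611, q=947
i=9: a=2 ⇒ p=24266, q=2391
i=10: a=1 ⇒ p=33877, q=3338
i=11: a=6 ⇒ p=227528, q=22419
→ (227528, 22419).  Check: 227528²=51768990784, 103·22419²=51768990783, difference 1.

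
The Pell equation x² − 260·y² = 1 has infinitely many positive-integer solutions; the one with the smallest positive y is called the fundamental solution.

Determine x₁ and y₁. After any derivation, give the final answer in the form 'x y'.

d=260: √d = [16; 8,32] (ℓ=2, even), read p_1/q_1
a_0=16:  p_0=16·1+0=16,  q_0=16·0+1=1
a_1=8:  p_1=8·16+1=129,  q_1=8·1+0=8
(x₁, y₁) = (129, 8);  129² − 260·8² = 1 ✓

129 8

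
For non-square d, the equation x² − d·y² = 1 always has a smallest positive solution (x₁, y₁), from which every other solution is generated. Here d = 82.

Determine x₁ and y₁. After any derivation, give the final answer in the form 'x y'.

163 18

√82 = [9; 18, …], period ℓ=1 (odd) → k=1
k=0  a_k=9  p_k/q_k = 9/1
k=1  a_k=18  p_k/q_k = 163/18
fundamental: x₁=163, y₁=18  (since 26569 − 82·324 = 1)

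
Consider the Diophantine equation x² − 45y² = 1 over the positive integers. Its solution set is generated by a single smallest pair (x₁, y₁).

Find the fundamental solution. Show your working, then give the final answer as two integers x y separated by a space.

161 24

[6; 1,2,2,2,1,12] for √45; ℓ=6 ⇒ convergent index 5
step 0: (6, 1)  from 6·(1,0) + (0,1)
step 1: (7, 1)  from 1·(6,1) + (1,0)
…
step 4: (114, 17)  from 2·(47,7) + (20,3)
step 5: (161, 24)  from 1·(114,17) + (47,7)
(x₁, y₁) = (161, 24);  161² − 45·24² = 1 ✓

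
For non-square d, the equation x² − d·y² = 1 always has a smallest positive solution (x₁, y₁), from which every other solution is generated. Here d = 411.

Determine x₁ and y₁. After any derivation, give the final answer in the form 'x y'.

49730 2453

√411 → a₀=20, period (3,1,1,1,19,1,1,1,3,40); ℓ=10 even so k=9
step 0: (20, 1)  from 20·(1,0) + (0,1)
step 1: (61, 3)  from 3·(20,1) + (1,0)
step 2: (81, 4)  from 1·(61,3) + (20,1)
step 3: (142, 7)  from 1·(81,4) + (61,3)
step 4: (223, 11)  from 1·(142,7) + (81,4)
step 5: (4379, 216)  from 19·(223,11) + (142,7)
…
step 8: (13583, 670)  from 1·(8981,443) + (4602,227)
step 9: (49730, 2453)  from 3·(13583,670) + (8981,443)
(x₁, y₁) = (49730, 2453);  49730² − 411·2453² = 1 ✓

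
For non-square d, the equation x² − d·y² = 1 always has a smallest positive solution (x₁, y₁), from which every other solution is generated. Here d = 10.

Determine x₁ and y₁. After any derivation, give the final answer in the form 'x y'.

d=10: √d = [3; 6] (ℓ=1, odd), read p_1/q_1
a_0=3:  p_0=3·1+0=3,  q_0=3·0+1=1
a_1=6:  p_1=6·3+1=19,  q_1=6·1+0=6
(x₁, y₁) = (19, 6);  19² − 10·6² = 1 ✓

19 6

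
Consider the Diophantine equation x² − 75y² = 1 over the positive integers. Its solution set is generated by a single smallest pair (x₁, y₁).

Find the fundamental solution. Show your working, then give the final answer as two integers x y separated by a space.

d=75: √d = [8; 1,1,1,16] (ℓ=4, even), read p_3/q_3
i=0: a=8 ⇒ p=8, q=1
i=1: a=1 ⇒ p=9, q=1
i=2: a=1 ⇒ p=17, q=2
i=3: a=1 ⇒ p=26, q=3
→ (26, 3).  Check: 26²=676, 75·3²=675, difference 1.

26 3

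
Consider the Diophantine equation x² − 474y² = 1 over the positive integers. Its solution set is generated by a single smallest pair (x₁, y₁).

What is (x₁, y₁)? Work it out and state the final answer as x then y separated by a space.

d=474: √d = [21; 1,3,2,1,1,…,3,1,42] (ℓ=14, even), read p_13/q_13
step 0: (21, 1)  from 21·(1,0) + (0,1)
…
step 4: (283, 13)  from 1·(196,9) + (87,4)
…
step 9: (10864, 499)  from 1·(5813,267) + (5051,232)
…
step 12: (149331, 6859)  from 3·(44218,2031) + (16677,766)
step 13: (193549, 8890)  from 1·(149331,6859) + (44218,2031)
(x₁, y₁) = (193549, 8890);  193549² − 474·8890² = 1 ✓

193549 8890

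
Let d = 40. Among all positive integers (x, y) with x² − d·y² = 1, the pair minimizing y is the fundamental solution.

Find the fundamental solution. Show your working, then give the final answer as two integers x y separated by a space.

√40 = [6; 3,12, …], period ℓ=2 (even) → k=1
a_0=6:  p_0=6·1+0=6,  q_0=6·0+1=1
a_1=3:  p_1=3·6+1=19,  q_1=3·1+0=3
(x₁, y₁) = (19, 3);  19² − 40·3² = 1 ✓

19 3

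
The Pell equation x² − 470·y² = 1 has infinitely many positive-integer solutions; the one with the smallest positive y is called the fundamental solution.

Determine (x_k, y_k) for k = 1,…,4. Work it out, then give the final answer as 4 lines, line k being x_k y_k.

√470 → a₀=21, period (1,2,8,2,1,42); ℓ=6 even so k=5
i=0: a=21 ⇒ p=21, q=1
…
i=3: a=8 ⇒ p=542, q=25
i=4: a=2 ⇒ p=1149, q=53
i=5: a=1 ⇒ p=1691, q=78
→ (1691, 78).  Check: 1691²=2859481, 470·78²=2859480, difference 1.
n=2: (1691,78)∘(1691,78) = (1691·1691+470·78·78, 1691·78+78·1691) = (5718961,263796)
n=3: (5718961,263796)∘(1691,78) = (1691·5718961+470·78·263796, 1691·263796+78·5718961) = (19341524411,892157994)
n=4: (19341524411,892157994)∘(1691,78) = (1691·19341524411+470·78·892157994, 1691·892157994+78·19341524411) = (65413029839041,3017278071912)

1691 78
5718961 263796
19341524411 892157994
65413029839041 3017278071912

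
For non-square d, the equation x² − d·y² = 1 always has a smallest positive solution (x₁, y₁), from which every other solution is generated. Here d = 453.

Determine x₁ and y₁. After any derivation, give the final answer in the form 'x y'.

[21; 3,1,1,10,14,10,1,1,3,42] for √453; ℓ=10 ⇒ convergent index 9
i=0: a=21 ⇒ p=21, q=1
i=1: a=3 ⇒ p=64, q=3
…
i=3: a=1 ⇒ p=149, q=7
…
i=6: a=10 ⇒ p=223565, q=10504
…
i=8: a=1 ⇒ p=469329, q=22051
i=9: a=3 ⇒ p=1653751, q=77700
fundamental: x₁=1653751, y₁=77700  (since 2734892370001 − 453·6037290000 = 1)

1653751 77700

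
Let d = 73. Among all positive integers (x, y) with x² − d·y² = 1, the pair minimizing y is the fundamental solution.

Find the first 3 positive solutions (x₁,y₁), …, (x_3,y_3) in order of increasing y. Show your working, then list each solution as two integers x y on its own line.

√73 → a₀=8, period (1,1,5,5,1,1,16); ℓ=7 odd so k=13
k=0  a_k=8  p_k/q_k = 8/1
…
k=2  a_k=1  p_k/q_k = 17/2
…
k=6  a_k=1  p_k/q_k = 1068/125
…
k=8  a_k=1  p_k/q_k = 18737/2193
…
k=10  a_k=5  p_k/q_k = 200767/23498
k=11  a_k=5  p_k/q_k = 1040241/121751
k=12  a_k=1  p_k/q_k = 1241008/145249
k=13  a_k=1  p_k/q_k = 2281249/267000
fundamental: x₁=2281249, y₁=267000  (since 5204097000001 − 73·71289000000 = 1)
k=2:  x_2 = 2281249·2281249+73·267000·267000 = 10408194000001,  y_2 = 2281249·267000+267000·2281249 = 1218186966000
k=3:  x_3 = 2281249·10408194000001+73·267000·1218186966000 = 47487364308614281249,  y_3 = 2281249·1218186966000+267000·10408194000001 = 5557975596000801000

2281249 267000
10408194000001 1218186966000
47487364308614281249 5557975596000801000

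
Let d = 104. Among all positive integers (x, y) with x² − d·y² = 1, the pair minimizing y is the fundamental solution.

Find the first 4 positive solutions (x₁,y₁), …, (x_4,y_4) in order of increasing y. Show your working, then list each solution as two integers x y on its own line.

51 5
5201 510
530451 52015
54100801 5305020

√104 → a₀=10, period (5,20); ℓ=2 even so k=1
k=0  a_k=10  p_k/q_k = 10/1
k=1  a_k=5  p_k/q_k = 51/5
(x₁, y₁) = (51, 5);  51² − 104·5² = 1 ✓
(x_2, y_2) = (51·51 + 104·5·5, 51·5 + 5·51) = (5201, 510)
(x_3, y_3) = (51·5201 + 104·5·510, 51·510 + 5·5201) = (530451, 52015)
(x_4, y_4) = (51·530451 + 104·5·52015, 51·52015 + 5·530451) = (54100801, 5305020)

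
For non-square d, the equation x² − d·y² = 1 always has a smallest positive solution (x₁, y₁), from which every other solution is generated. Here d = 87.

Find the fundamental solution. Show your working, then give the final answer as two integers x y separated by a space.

28 3

[9; 3,18] for √87; ℓ=2 ⇒ convergent index 1
i=0: a=9 ⇒ p=9, q=1
i=1: a=3 ⇒ p=28, q=3
fundamental: x₁=28, y₁=3  (since 784 − 87·9 = 1)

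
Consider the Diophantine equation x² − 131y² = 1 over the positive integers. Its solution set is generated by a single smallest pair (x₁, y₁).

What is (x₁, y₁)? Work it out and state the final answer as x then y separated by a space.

√131 → a₀=11, period (2,4,11,4,2,22); ℓ=6 even so k=5
step 0: (11, 1)  from 11·(1,0) + (0,1)
step 1: (23, 2)  from 2·(11,1) + (1,0)
step 2: (103, 9)  from 4·(23,2) + (11,1)
step 3: (1156, 101)  from 11·(103,9) + (23,2)
step 4: (4727, 413)  from 4·(1156,101) + (103,9)
step 5: (10610, 927)  from 2·(4727,413) + (1156,101)
→ (10610, 927).  Check: 10610²=112572100, 131·927²=112572099, difference 1.

10610 927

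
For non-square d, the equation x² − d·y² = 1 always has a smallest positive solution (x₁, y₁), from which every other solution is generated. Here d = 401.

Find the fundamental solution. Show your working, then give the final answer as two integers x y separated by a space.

√401 → a₀=20, period (40); ℓ=1 odd so k=1
a_0=20:  p_0=20·1+0=20,  q_0=20·0+1=1
a_1=40:  p_1=40·20+1=801,  q_1=40·1+0=40
fundamental: x₁=801, y₁=40  (since 641601 − 401·1600 = 1)

801 40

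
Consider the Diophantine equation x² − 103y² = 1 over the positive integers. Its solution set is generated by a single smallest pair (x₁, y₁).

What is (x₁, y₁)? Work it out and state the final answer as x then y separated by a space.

[10; 6,1,2,1,1,9,1,1,2,1,6,20] for √103; ℓ=12 ⇒ convergent index 11
step 0: (10, 1)  from 10·(1,0) + (0,1)
step 1: (61, 6)  from 6·(10,1) + (1,0)
step 2: (71, 7)  from 1·(61,6) + (10,1)
…
step 5: (477, 47)  from 1·(274,27) + (203,20)
step 6: (4567, 450)  from 9·(477,47) + (274,27)
step 7: (5044, 497)  from 1·(4567,450) + (477,47)
step 8: (9611, 947)  from 1·(5044,497) + (4567,450)
…
step 10: (33877, 3338)  from 1·(24266,2391) + (9611,947)
step 11: (227528, 22419)  from 6·(33877,3338) + (24266,2391)
→ (227528, 22419).  Check: 227528²=51768990784, 103·22419²=51768990783, difference 1.

227528 22419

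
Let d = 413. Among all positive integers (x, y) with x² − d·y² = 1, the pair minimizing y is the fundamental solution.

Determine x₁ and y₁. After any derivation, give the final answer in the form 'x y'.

d=413: √d = [20; 3,9,1,4,1,9,3,40] (ℓ=8, even), read p_7/q_7
step 0: (20, 1)  from 20·(1,0) + (0,1)
…
step 4: (3089, 152)  from 4·(630,31) + (569,28)
step 5: (3719, 183)  from 1·(3089,152) + (630,31)
step 6: (36560, 1799)  from 9·(3719,183) + (3089,152)
step 7: (113399, 5580)  from 3·(36560,1799) + (3719,183)
fundamental: x₁=113399, y₁=5580  (since 12859333201 − 413·31136400 = 1)

113399 5580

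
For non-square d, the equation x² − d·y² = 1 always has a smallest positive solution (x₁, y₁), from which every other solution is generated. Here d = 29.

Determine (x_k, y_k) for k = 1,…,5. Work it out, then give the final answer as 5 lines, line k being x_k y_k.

9801 1820
192119201 35675640
3765920568201 699313893460
73819574785756801 13707950903927280
1447011301184484245001 268703252919468649100

√29 → a₀=5, period (2,1,1,2,10); ℓ=5 odd so k=9
step 0: (5, 1)  from 5·(1,0) + (0,1)
step 1: (11, 2)  from 2·(5,1) + (1,0)
…
step 3: (27, 5)  from 1·(16,3) + (11,2)
step 4: (70, 13)  from 2·(27,5) + (16,3)
step 5: (727, 135)  from 10·(70,13) + (27,5)
…
step 7: (2251, 418)  from 1·(1524,283) + (727,135)
step 8: (3775, 701)  from 1·(2251,418) + (1524,283)
step 9: (9801, 1820)  from 2·(3775,701) + (2251,418)
→ (9801, 1820).  Check: 9801²=96059601, 29·1820²=96059600, difference 1.
k=2:  x_2 = 9801·9801+29·1820·1820 = 192119201,  y_2 = 9801·1820+1820·9801 = 35675640
k=3:  x_3 = 9801·192119201+29·1820·35675640 = 3765920568201,  y_3 = 9801·35675640+1820·192119201 = 699313893460
k=4:  x_4 = 9801·3765920568201+29·1820·699313893460 = 73819574785756801,  y_4 = 9801·699313893460+1820·3765920568201 = 13707950903927280
k=5:  x_5 = 9801·73819574785756801+29·1820·13707950903927280 = 1447011301184484245001,  y_5 = 9801·13707950903927280+1820·73819574785756801 = 268703252919468649100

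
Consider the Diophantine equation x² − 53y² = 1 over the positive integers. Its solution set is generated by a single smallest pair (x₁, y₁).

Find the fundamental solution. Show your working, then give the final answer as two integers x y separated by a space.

66249 9100

[7; 3,1,1,3,14] for √53; ℓ=5 ⇒ convergent index 9
i=0: a=7 ⇒ p=7, q=1
…
i=4: a=3 ⇒ p=182, q=25
i=5: a=14 ⇒ p=2599, q=357
…
i=7: a=1 ⇒ p=10578, q=1453
i=8: a=1 ⇒ p=18557, q=2549
i=9: a=3 ⇒ p=66249, q=9100
(x₁, y₁) = (66249, 9100);  66249² − 53·9100² = 1 ✓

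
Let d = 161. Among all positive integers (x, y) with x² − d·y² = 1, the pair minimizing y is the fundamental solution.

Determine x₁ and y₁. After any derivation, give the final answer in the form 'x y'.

[12; 1,2,4,1,2,1,4,2,1,24] for √161; ℓ=10 ⇒ convergent index 9
step 0: (12, 1)  from 12·(1,0) + (0,1)
step 1: (13, 1)  from 1·(12,1) + (1,0)
step 2: (38, 3)  from 2·(13,1) + (12,1)
step 3: (165, 13)  from 4·(38,3) + (13,1)
…
step 6: (774, 61)  from 1·(571,45) + (203,16)
step 7: (3667, 289)  from 4·(774,61) + (571,45)
step 8: (8108, 639)  from 2·(3667,289) + (774,61)
step 9: (11775, 928)  from 1·(8108,639) + (3667,289)
→ (11775, 928).  Check: 11775²=138650625, 161·928²=138650624, difference 1.

11775 928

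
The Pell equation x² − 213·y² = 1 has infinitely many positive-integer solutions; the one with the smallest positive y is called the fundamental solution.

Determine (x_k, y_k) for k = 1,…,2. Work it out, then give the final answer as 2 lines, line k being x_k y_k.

194399 13320
75581942401 5178789360

[14; 1,1,2,6,1,8,1,6,2,1,1,28] for √213; ℓ=12 ⇒ convergent index 11
k=0  a_k=14  p_k/q_k = 14/1
k=1  a_k=1  p_k/q_k = 15/1
…
k=5  a_k=1  p_k/q_k = 540/37
…
k=7  a_k=1  p_k/q_k = 5327/365
k=8  a_k=6  p_k/q_k = 36749/2518
k=9  a_k=2  p_k/q_k = 78825/5401
k=10  a_k=1  p_k/q_k = 115574/7919
k=11  a_k=1  p_k/q_k = 194399/13320
→ (194399, 13320).  Check: 194399²=37790971201, 213·13320²=37790971200, difference 1.
(194399+13320√213)^2 = 75581942401 + 5178789360√213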